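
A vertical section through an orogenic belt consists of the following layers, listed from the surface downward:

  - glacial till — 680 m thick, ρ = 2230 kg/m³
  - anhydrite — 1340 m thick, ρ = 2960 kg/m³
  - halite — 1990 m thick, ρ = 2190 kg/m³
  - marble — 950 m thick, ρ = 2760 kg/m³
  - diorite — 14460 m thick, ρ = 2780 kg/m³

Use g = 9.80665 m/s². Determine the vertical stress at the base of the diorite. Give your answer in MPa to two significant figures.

glacial till: 2230 kg/m³ × 9.80665 m/s² × 680 m = 1.487×10^7 Pa = 14.87 MPa
anhydrite: 2960 kg/m³ × 9.80665 m/s² × 1340 m = 3.890×10^7 Pa = 38.90 MPa
halite: 2190 kg/m³ × 9.80665 m/s² × 1990 m = 4.274×10^7 Pa = 42.74 MPa
marble: 2760 kg/m³ × 9.80665 m/s² × 950 m = 2.571×10^7 Pa = 25.71 MPa
diorite: 2780 kg/m³ × 9.80665 m/s² × 14460 m = 3.942×10^8 Pa = 394.2 MPa
Total = 14.87 + 38.90 + 42.74 + 25.71 + 394.2 = 516.43 MPa

520 MPa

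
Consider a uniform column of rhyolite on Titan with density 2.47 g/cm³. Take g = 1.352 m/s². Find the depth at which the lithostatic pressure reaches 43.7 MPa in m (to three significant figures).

h = P/(ρg) = 43.7 MPa / (2470 kg/m³ × 1.352 m/s²) = 4.370×10^7 Pa / 3339.4 Pa/m = 13086 m

13100 m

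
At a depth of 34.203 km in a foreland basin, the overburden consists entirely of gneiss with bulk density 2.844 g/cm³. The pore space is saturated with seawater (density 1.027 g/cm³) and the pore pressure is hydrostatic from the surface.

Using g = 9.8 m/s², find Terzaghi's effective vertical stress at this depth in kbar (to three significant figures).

Overburden (lithostatic) stress σ_v:
gneiss: 2844 kg/m³ × 9.8 m/s² × 34203 m = 9.533×10^8 Pa = 953.3 MPa
Pore pressure P_p = 1027 kg/m³ × 9.8 m/s² × 34203 m = 3.442×10^8 Pa = 344.2 MPa
Effective stress σ' = σ_v − P_p = 953.3 − 344.2 = 609.04 MPa = 6.0904 kbar

6.09 kbar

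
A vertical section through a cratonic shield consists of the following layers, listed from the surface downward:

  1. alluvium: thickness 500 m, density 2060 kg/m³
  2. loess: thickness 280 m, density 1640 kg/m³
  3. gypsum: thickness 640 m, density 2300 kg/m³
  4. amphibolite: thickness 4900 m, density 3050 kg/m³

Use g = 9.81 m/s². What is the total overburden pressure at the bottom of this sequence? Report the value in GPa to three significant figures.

0.176 GPa

alluvium: 2060 kg/m³ × 9.81 m/s² × 500 m = 1.010×10^7 Pa = 0.01010 GPa
loess: 1640 kg/m³ × 9.81 m/s² × 280 m = 4.505×10^6 Pa = 4.505×10^-3 GPa
gypsum: 2300 kg/m³ × 9.81 m/s² × 640 m = 1.444×10^7 Pa = 0.01444 GPa
amphibolite: 3050 kg/m³ × 9.81 m/s² × 4900 m = 1.466×10^8 Pa = 0.1466 GPa
Total = 0.01010 + 4.505×10^-3 + 0.01444 + 0.1466 = 0.17566 GPa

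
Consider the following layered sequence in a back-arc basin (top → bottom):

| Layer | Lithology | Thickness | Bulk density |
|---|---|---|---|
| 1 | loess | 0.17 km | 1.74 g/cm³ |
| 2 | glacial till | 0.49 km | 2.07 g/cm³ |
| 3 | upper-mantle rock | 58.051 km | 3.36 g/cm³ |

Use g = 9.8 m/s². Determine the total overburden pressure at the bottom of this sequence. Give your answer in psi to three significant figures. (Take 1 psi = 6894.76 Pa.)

279000 psi

loess: 1740 kg/m³ × 9.8 m/s² × 170 m = 2.899×10^6 Pa = 420.4 psi
glacial till: 2070 kg/m³ × 9.8 m/s² × 490 m = 9.940×10^6 Pa = 1442 psi
upper-mantle rock: 3360 kg/m³ × 9.8 m/s² × 58051 m = 1.912×10^9 Pa = 2.772×10^5 psi
Total = 420.4 + 1442 + 2.772×10^5 = 2.7910×10^5 psi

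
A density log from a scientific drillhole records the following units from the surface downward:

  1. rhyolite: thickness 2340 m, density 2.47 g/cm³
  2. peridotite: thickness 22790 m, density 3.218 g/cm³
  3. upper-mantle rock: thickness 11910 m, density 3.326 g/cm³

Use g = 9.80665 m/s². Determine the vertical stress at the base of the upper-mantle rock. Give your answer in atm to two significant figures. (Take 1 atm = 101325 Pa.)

11000 atm

rhyolite: 2470 kg/m³ × 9.80665 m/s² × 2340 m = 5.668×10^7 Pa = 559.4 atm
peridotite: 3218 kg/m³ × 9.80665 m/s² × 22790 m = 7.192×10^8 Pa = 7098 atm
upper-mantle rock: 3326 kg/m³ × 9.80665 m/s² × 11910 m = 3.885×10^8 Pa = 3834 atm
Total = 559.4 + 7098 + 3834 = 11491 atm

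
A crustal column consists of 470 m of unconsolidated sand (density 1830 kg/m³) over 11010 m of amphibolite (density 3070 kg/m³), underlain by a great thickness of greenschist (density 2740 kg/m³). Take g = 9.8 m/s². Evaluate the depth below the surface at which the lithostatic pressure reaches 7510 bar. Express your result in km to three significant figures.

26.8 km

Pressure at base of upper layers: 1830×9.8×470 + 3070×9.8×11010 = 3.397×10^8 Pa = 3397 bar
Remaining pressure to be supplied by greenschist: 7.510×10^8 − 3.397×10^8 = 4.113×10^8 Pa
Additional depth in greenschist = 4.113×10^8 Pa / (2740 kg/m³ × 9.8 m/s²) = 15318 m
Total depth = 11480 m + 15318 m = 26798 m
= 26.798 km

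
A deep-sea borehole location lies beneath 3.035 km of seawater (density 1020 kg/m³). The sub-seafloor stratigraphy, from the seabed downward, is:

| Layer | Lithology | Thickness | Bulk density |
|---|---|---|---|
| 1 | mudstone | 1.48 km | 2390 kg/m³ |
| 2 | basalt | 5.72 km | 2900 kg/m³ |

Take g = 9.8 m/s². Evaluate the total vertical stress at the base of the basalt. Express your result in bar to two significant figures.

2300 bar

seawater: 1020 kg/m³ × 9.8 m/s² × 3035 m = 3.034×10^7 Pa = 303.4 bar
mudstone: 2390 kg/m³ × 9.8 m/s² × 1480 m = 3.466×10^7 Pa = 346.6 bar
basalt: 2900 kg/m³ × 9.8 m/s² × 5720 m = 1.626×10^8 Pa = 1626 bar
Total = 303.4 + 346.6 + 1626 = 2275.6 bar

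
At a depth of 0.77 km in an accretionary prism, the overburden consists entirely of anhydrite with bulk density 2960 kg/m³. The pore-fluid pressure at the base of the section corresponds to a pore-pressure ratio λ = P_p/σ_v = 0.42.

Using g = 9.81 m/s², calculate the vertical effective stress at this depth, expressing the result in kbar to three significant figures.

Overburden (lithostatic) stress σ_v:
anhydrite: 2960 kg/m³ × 9.81 m/s² × 770 m = 2.236×10^7 Pa = 22.36 MPa
Pore pressure P_p = λ·σ_v = 0.42 × 22.36 MPa = 9.391 MPa
Effective stress σ' = σ_v − P_p = 22.36 − 9.391 = 12.968 MPa = 0.12968 kbar

0.130 kbar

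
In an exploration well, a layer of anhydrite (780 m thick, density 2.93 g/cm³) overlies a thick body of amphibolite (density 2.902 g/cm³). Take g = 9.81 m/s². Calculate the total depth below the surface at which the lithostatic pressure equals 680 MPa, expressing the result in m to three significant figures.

Pressure at base of upper layers: 2930×9.81×780 = 2.242×10^7 Pa = 22.42 MPa
Remaining pressure to be supplied by amphibolite: 6.800×10^8 − 2.242×10^7 = 6.576×10^8 Pa
Additional depth in amphibolite = 6.576×10^8 Pa / (2902 kg/m³ × 9.81 m/s²) = 23098 m
Total depth = 780 m + 23098 m = 23878 m

23900 m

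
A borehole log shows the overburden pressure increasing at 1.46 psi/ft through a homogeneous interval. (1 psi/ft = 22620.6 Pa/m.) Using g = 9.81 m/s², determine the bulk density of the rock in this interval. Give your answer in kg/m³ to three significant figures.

ρ = (dP/dz)/g = 1.46 psi/ft / 9.81 m/s² = 33026 Pa/m / 9.81 m/s² = 3366.6 kg/m³

3370 kg/m³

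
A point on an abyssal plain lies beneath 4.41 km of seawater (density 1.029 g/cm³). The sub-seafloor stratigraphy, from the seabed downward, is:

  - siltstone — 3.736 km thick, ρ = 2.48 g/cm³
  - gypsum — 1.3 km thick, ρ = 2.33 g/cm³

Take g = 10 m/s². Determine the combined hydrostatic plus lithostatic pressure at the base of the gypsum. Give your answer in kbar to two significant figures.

seawater: 1029 kg/m³ × 10 m/s² × 4410 m = 4.538×10^7 Pa = 0.4538 kbar
siltstone: 2480 kg/m³ × 10 m/s² × 3736 m = 9.265×10^7 Pa = 0.9265 kbar
gypsum: 2330 kg/m³ × 10 m/s² × 1300 m = 3.029×10^7 Pa = 0.3029 kbar
Total = 0.4538 + 0.9265 + 0.3029 = 1.6832 kbar

1.7 kbar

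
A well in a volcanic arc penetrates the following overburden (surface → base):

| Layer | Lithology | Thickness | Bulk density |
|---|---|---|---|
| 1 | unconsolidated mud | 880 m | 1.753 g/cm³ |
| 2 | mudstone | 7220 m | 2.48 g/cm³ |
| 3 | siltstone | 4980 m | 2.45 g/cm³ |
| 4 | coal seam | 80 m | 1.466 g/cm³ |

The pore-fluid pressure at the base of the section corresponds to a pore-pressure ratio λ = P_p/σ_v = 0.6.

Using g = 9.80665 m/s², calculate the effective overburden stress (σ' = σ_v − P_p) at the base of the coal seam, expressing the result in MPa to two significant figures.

Overburden (lithostatic) stress σ_v:
unconsolidated mud: 1753 kg/m³ × 9.80665 m/s² × 880 m = 1.513×10^7 Pa = 15.13 MPa
mudstone: 2480 kg/m³ × 9.80665 m/s² × 7220 m = 1.756×10^8 Pa = 175.6 MPa
siltstone: 2450 kg/m³ × 9.80665 m/s² × 4980 m = 1.197×10^8 Pa = 119.7 MPa
coal seam: 1466 kg/m³ × 9.80665 m/s² × 80 m = 1.150×10^6 Pa = 1.150 MPa
Total = 15.13 + 175.6 + 119.7 + 1.150 = 311.52 MPa
Pore pressure P_p = λ·σ_v = 0.6 × 311.5 MPa = 186.9 MPa
Effective stress σ' = σ_v − P_p = 311.5 − 186.9 = 124.61 MPa

120 MPa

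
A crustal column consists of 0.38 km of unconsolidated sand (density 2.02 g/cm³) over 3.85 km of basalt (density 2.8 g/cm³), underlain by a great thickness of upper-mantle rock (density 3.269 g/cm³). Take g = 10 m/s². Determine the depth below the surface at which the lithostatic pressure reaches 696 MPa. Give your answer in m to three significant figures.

Pressure at base of upper layers: 2020×10×380 + 2800×10×3850 = 1.155×10^8 Pa = 115.5 MPa
Remaining pressure to be supplied by upper-mantle rock: 6.960×10^8 − 1.155×10^8 = 5.805×10^8 Pa
Additional depth in upper-mantle rock = 5.805×10^8 Pa / (3269 kg/m³ × 10 m/s²) = 17758 m
Total depth = 4230 m + 17758 m = 21988 m

22000 m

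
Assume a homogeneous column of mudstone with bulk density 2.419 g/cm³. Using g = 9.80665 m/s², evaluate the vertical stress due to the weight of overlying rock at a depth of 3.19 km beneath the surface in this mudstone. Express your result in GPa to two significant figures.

0.076 GPa

mudstone: 2419 kg/m³ × 9.80665 m/s² × 3190 m = 7.567×10^7 Pa = 0.07567 GPa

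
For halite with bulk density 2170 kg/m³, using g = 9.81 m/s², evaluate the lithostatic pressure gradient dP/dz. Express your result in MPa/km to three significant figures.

21.3 MPa/km

dP/dz = ρg = 2170 kg/m³ × 9.81 m/s² = 21288 Pa/m
= 21288 Pa/m × (1 MPa/km / 1000.0 Pa/m) = 21.288 MPa/km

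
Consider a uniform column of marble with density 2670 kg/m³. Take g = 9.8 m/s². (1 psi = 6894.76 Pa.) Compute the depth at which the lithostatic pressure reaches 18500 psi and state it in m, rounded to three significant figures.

h = P/(ρg) = 18500 psi / (2670 kg/m³ × 9.8 m/s²) = 1.276×10^8 Pa / 26166 Pa/m = 4874.8 m

4870 m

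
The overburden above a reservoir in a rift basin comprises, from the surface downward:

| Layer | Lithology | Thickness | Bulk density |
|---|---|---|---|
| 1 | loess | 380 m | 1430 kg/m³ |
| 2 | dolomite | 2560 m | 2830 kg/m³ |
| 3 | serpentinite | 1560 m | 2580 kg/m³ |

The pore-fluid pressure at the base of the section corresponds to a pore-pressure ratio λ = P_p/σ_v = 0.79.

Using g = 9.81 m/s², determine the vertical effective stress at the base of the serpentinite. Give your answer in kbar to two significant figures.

0.24 kbar

Overburden (lithostatic) stress σ_v:
loess: 1430 kg/m³ × 9.81 m/s² × 380 m = 5.331×10^6 Pa = 5.331 MPa
dolomite: 2830 kg/m³ × 9.81 m/s² × 2560 m = 7.107×10^7 Pa = 71.07 MPa
serpentinite: 2580 kg/m³ × 9.81 m/s² × 1560 m = 3.948×10^7 Pa = 39.48 MPa
Total = 5.331 + 71.07 + 39.48 = 115.89 MPa
Pore pressure P_p = λ·σ_v = 0.79 × 115.9 MPa = 91.55 MPa
Effective stress σ' = σ_v − P_p = 115.9 − 91.55 = 24.336 MPa = 0.24336 kbar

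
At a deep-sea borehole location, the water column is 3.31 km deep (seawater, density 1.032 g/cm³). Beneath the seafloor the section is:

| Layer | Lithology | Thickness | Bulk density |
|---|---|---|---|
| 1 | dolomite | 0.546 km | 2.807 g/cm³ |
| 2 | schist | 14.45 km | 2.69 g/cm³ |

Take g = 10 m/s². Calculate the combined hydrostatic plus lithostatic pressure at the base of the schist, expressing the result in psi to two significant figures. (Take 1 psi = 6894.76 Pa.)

64000 psi

seawater: 1032 kg/m³ × 10 m/s² × 3310 m = 3.416×10^7 Pa = 4954 psi
dolomite: 2807 kg/m³ × 10 m/s² × 546 m = 1.533×10^7 Pa = 2223 psi
schist: 2690 kg/m³ × 10 m/s² × 14450 m = 3.887×10^8 Pa = 56377 psi
Total = 4954 + 2223 + 56377 = 63554 psi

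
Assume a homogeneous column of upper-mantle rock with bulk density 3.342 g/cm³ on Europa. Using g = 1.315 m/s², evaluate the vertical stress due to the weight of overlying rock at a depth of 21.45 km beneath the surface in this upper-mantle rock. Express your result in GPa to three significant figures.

upper-mantle rock: 3342 kg/m³ × 1.315 m/s² × 21450 m = 9.427×10^7 Pa = 0.09427 GPa

0.0943 GPa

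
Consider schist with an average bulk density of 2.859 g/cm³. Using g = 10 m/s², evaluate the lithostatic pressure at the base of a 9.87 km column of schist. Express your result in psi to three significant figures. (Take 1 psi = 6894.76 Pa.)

40900 psi

schist: 2859 kg/m³ × 10 m/s² × 9870 m = 2.822×10^8 Pa = 40927 psi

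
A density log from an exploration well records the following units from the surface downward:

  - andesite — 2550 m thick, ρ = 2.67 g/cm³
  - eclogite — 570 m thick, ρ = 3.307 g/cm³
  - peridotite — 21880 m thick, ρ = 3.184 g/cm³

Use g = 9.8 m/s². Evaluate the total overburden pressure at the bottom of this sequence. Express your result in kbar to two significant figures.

andesite: 2670 kg/m³ × 9.8 m/s² × 2550 m = 6.672×10^7 Pa = 0.6672 kbar
eclogite: 3307 kg/m³ × 9.8 m/s² × 570 m = 1.847×10^7 Pa = 0.1847 kbar
peridotite: 3184 kg/m³ × 9.8 m/s² × 21880 m = 6.827×10^8 Pa = 6.827 kbar
Total = 0.6672 + 0.1847 + 6.827 = 7.6792 kbar

7.7 kbar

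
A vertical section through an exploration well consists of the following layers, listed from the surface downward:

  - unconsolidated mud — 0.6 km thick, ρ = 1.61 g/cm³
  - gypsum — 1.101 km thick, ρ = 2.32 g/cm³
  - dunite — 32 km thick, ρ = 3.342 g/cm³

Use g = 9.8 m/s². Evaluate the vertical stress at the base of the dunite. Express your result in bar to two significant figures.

11000 bar

unconsolidated mud: 1610 kg/m³ × 9.8 m/s² × 600 m = 9.467×10^6 Pa = 94.67 bar
gypsum: 2320 kg/m³ × 9.8 m/s² × 1101 m = 2.503×10^7 Pa = 250.3 bar
dunite: 3342 kg/m³ × 9.8 m/s² × 32000 m = 1.048×10^9 Pa = 10481 bar
Total = 94.67 + 250.3 + 10481 = 10826 bar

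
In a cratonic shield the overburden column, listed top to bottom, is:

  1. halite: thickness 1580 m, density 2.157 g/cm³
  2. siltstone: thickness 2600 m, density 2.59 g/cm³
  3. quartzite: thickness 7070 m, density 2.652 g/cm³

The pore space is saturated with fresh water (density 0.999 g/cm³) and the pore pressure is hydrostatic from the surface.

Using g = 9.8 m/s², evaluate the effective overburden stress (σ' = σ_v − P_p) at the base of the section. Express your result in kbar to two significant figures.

1.7 kbar

Overburden (lithostatic) stress σ_v:
halite: 2157 kg/m³ × 9.8 m/s² × 1580 m = 3.340×10^7 Pa = 33.40 MPa
siltstone: 2590 kg/m³ × 9.8 m/s² × 2600 m = 6.599×10^7 Pa = 65.99 MPa
quartzite: 2652 kg/m³ × 9.8 m/s² × 7070 m = 1.837×10^8 Pa = 183.7 MPa
Total = 33.40 + 65.99 + 183.7 = 283.14 MPa
Pore pressure P_p = 999 kg/m³ × 9.8 m/s² × 11250 m = 1.101×10^8 Pa = 110.1 MPa
Effective stress σ' = σ_v − P_p = 283.1 − 110.1 = 173.00 MPa = 1.7300 kbar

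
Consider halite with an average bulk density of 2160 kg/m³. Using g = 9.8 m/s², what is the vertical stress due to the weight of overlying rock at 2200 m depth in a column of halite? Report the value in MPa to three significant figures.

halite: 2160 kg/m³ × 9.8 m/s² × 2200 m = 4.657×10^7 Pa = 46.57 MPa

46.6 MPa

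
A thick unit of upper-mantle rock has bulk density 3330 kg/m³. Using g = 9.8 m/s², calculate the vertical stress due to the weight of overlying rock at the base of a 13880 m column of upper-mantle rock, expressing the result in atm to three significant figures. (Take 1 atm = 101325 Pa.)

upper-mantle rock: 3330 kg/m³ × 9.8 m/s² × 13880 m = 4.530×10^8 Pa = 4470 atm

4470 atm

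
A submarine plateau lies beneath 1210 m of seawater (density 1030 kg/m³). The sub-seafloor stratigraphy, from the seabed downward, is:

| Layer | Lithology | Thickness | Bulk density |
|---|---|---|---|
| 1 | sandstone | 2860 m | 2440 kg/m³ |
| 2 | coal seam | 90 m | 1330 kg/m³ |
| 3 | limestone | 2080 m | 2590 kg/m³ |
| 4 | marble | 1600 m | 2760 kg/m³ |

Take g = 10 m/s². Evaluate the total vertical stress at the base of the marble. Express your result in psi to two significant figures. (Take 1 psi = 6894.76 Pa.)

26000 psi

seawater: 1030 kg/m³ × 10 m/s² × 1210 m = 1.246×10^7 Pa = 1808 psi
sandstone: 2440 kg/m³ × 10 m/s² × 2860 m = 6.978×10^7 Pa = 10121 psi
coal seam: 1330 kg/m³ × 10 m/s² × 90 m = 1.197×10^6 Pa = 173.6 psi
limestone: 2590 kg/m³ × 10 m/s² × 2080 m = 5.387×10^7 Pa = 7813 psi
marble: 2760 kg/m³ × 10 m/s² × 1600 m = 4.416×10^7 Pa = 6405 psi
Total = 1808 + 10121 + 173.6 + 7813 + 6405 = 26321 psi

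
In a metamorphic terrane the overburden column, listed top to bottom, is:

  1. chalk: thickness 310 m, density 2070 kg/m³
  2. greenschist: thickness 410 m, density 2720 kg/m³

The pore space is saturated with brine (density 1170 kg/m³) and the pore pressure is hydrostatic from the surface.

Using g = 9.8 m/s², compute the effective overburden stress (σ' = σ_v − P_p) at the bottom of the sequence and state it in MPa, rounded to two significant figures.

9.0 MPa

Overburden (lithostatic) stress σ_v:
chalk: 2070 kg/m³ × 9.8 m/s² × 310 m = 6.289×10^6 Pa = 6.289 MPa
greenschist: 2720 kg/m³ × 9.8 m/s² × 410 m = 1.093×10^7 Pa = 10.93 MPa
Total = 6.289 + 10.93 = 17.218 MPa
Pore pressure P_p = 1170 kg/m³ × 9.8 m/s² × 720 m = 8.256×10^6 Pa = 8.256 MPa
Effective stress σ' = σ_v − P_p = 17.22 − 8.256 = 8.9621 MPa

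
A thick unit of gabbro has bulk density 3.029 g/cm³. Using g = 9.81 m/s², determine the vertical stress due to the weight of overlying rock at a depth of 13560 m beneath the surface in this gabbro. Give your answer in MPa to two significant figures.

gabbro: 3029 kg/m³ × 9.81 m/s² × 13560 m = 4.029×10^8 Pa = 402.9 MPa

400 MPa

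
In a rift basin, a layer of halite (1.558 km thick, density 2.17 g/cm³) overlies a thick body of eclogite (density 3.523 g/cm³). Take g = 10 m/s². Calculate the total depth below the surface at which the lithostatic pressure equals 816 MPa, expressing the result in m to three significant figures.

Pressure at base of upper layers: 2170×10×1558 = 3.381×10^7 Pa = 33.81 MPa
Remaining pressure to be supplied by eclogite: 8.160×10^8 − 3.381×10^7 = 7.822×10^8 Pa
Additional depth in eclogite = 7.822×10^8 Pa / (3523 kg/m³ × 10 m/s²) = 22202 m
Total depth = 1558 m + 22202 m = 23760 m

23800 m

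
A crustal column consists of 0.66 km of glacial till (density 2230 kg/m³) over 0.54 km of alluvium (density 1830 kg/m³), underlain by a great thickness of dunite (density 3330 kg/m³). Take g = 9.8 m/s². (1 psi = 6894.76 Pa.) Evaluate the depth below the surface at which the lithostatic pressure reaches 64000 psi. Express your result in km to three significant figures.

14.0 km

Pressure at base of upper layers: 2230×9.8×660 + 1830×9.8×540 = 2.411×10^7 Pa = 3497 psi
Remaining pressure to be supplied by dunite: 4.413×10^8 − 2.411×10^7 = 4.172×10^8 Pa
Additional depth in dunite = 4.172×10^8 Pa / (3330 kg/m³ × 9.8 m/s²) = 12783 m
Total depth = 1200 m + 12783 m = 13983 m
= 13.983 km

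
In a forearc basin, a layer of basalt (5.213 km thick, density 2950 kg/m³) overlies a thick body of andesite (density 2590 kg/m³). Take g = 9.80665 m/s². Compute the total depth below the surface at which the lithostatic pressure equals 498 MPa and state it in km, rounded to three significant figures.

18.9 km

Pressure at base of upper layers: 2950×9.80665×5213 = 1.508×10^8 Pa = 150.8 MPa
Remaining pressure to be supplied by andesite: 4.980×10^8 − 1.508×10^8 = 3.472×10^8 Pa
Additional depth in andesite = 3.472×10^8 Pa / (2590 kg/m³ × 9.80665 m/s²) = 13669 m
Total depth = 5213 m + 13669 m = 18882 m
= 18.882 km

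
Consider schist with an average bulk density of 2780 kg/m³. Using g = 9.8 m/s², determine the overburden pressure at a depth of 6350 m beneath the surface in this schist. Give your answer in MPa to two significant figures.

170 MPa

schist: 2780 kg/m³ × 9.8 m/s² × 6350 m = 1.730×10^8 Pa = 173.0 MPa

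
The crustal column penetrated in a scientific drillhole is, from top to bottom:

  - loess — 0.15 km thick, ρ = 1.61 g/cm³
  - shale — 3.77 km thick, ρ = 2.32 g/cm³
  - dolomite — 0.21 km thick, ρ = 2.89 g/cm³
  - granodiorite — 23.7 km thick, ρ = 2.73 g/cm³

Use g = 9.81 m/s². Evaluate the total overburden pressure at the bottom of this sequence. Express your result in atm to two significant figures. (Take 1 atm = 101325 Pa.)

7200 atm

loess: 1610 kg/m³ × 9.81 m/s² × 150 m = 2.369×10^6 Pa = 23.38 atm
shale: 2320 kg/m³ × 9.81 m/s² × 3770 m = 8.580×10^7 Pa = 846.8 atm
dolomite: 2890 kg/m³ × 9.81 m/s² × 210 m = 5.954×10^6 Pa = 58.76 atm
granodiorite: 2730 kg/m³ × 9.81 m/s² × 23700 m = 6.347×10^8 Pa = 6264 atm
Total = 23.38 + 846.8 + 58.76 + 6264 = 7193.1 atm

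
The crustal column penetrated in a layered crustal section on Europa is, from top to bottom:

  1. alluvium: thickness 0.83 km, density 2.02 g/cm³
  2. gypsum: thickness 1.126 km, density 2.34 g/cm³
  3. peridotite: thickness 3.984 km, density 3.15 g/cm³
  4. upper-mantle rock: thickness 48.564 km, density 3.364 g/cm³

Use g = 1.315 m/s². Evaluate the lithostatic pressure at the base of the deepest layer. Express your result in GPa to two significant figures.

alluvium: 2020 kg/m³ × 1.315 m/s² × 830 m = 2.205×10^6 Pa = 2.205×10^-3 GPa
gypsum: 2340 kg/m³ × 1.315 m/s² × 1126 m = 3.465×10^6 Pa = 3.465×10^-3 GPa
peridotite: 3150 kg/m³ × 1.315 m/s² × 3984 m = 1.650×10^7 Pa = 0.01650 GPa
upper-mantle rock: 3364 kg/m³ × 1.315 m/s² × 48564 m = 2.148×10^8 Pa = 0.2148 GPa
Total = 2.205×10^-3 + 3.465×10^-3 + 0.01650 + 0.2148 = 0.23700 GPa

0.24 GPa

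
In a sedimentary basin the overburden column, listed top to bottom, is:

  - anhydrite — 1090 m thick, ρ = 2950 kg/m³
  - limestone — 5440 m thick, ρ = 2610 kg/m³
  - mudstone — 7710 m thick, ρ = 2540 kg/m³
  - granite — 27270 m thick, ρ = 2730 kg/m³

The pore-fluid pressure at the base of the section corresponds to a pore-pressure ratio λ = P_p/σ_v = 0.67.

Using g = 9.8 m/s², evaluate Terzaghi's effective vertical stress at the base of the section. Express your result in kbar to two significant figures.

3.6 kbar

Overburden (lithostatic) stress σ_v:
anhydrite: 2950 kg/m³ × 9.8 m/s² × 1090 m = 3.151×10^7 Pa = 31.51 MPa
limestone: 2610 kg/m³ × 9.8 m/s² × 5440 m = 1.391×10^8 Pa = 139.1 MPa
mudstone: 2540 kg/m³ × 9.8 m/s² × 7710 m = 1.919×10^8 Pa = 191.9 MPa
granite: 2730 kg/m³ × 9.8 m/s² × 27270 m = 7.296×10^8 Pa = 729.6 MPa
Total = 31.51 + 139.1 + 191.9 + 729.6 = 1092.2 MPa
Pore pressure P_p = λ·σ_v = 0.67 × 1092 MPa = 731.7 MPa
Effective stress σ' = σ_v − P_p = 1092 − 731.7 = 360.41 MPa = 3.6041 kbar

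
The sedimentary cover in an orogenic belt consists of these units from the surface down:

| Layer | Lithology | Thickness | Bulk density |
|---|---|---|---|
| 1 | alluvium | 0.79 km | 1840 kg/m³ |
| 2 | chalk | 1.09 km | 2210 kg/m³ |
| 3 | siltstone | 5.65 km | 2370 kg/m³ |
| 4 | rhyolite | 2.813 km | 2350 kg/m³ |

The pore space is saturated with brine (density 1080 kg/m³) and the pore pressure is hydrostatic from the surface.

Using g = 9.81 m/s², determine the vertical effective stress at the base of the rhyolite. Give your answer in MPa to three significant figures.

Overburden (lithostatic) stress σ_v:
alluvium: 1840 kg/m³ × 9.81 m/s² × 790 m = 1.426×10^7 Pa = 14.26 MPa
chalk: 2210 kg/m³ × 9.81 m/s² × 1090 m = 2.363×10^7 Pa = 23.63 MPa
siltstone: 2370 kg/m³ × 9.81 m/s² × 5650 m = 1.314×10^8 Pa = 131.4 MPa
rhyolite: 2350 kg/m³ × 9.81 m/s² × 2813 m = 6.485×10^7 Pa = 64.85 MPa
Total = 14.26 + 23.63 + 131.4 + 64.85 = 234.10 MPa
Pore pressure P_p = 1080 kg/m³ × 9.81 m/s² × 10343 m = 1.096×10^8 Pa = 109.6 MPa
Effective stress σ' = σ_v − P_p = 234.1 − 109.6 = 124.52 MPa

125 MPa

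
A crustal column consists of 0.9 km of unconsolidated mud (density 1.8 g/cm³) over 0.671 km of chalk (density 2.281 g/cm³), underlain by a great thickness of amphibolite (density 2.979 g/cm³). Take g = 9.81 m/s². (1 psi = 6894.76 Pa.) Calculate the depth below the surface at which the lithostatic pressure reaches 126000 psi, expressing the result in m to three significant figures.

30200 m

Pressure at base of upper layers: 1800×9.81×900 + 2281×9.81×671 = 3.091×10^7 Pa = 4483 psi
Remaining pressure to be supplied by amphibolite: 8.687×10^8 − 3.091×10^7 = 8.378×10^8 Pa
Additional depth in amphibolite = 8.378×10^8 Pa / (2979 kg/m³ × 9.81 m/s²) = 28669 m
Total depth = 1571 m + 28669 m = 30240 m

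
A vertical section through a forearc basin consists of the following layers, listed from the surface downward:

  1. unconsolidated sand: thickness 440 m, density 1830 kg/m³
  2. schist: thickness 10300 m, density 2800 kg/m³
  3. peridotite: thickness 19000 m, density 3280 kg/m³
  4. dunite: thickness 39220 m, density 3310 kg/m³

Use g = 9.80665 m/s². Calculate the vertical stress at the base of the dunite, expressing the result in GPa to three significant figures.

unconsolidated sand: 1830 kg/m³ × 9.80665 m/s² × 440 m = 7.896×10^6 Pa = 7.896×10^-3 GPa
schist: 2800 kg/m³ × 9.80665 m/s² × 10300 m = 2.828×10^8 Pa = 0.2828 GPa
peridotite: 3280 kg/m³ × 9.80665 m/s² × 19000 m = 6.112×10^8 Pa = 0.6112 GPa
dunite: 3310 kg/m³ × 9.80665 m/s² × 39220 m = 1.273×10^9 Pa = 1.273 GPa
Total = 7.896×10^-3 + 0.2828 + 0.6112 + 1.273 = 2.1750 GPa

2.17 GPa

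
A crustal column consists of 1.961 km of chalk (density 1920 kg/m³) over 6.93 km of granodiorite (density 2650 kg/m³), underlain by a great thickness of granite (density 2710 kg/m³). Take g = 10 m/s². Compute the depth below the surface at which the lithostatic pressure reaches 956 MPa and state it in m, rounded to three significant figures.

36000 m

Pressure at base of upper layers: 1920×10×1961 + 2650×10×6930 = 2.213×10^8 Pa = 221.3 MPa
Remaining pressure to be supplied by granite: 9.560×10^8 − 2.213×10^8 = 7.347×10^8 Pa
Additional depth in granite = 7.347×10^8 Pa / (2710 kg/m³ × 10 m/s²) = 27111 m
Total depth = 8891 m + 27111 m = 36002 m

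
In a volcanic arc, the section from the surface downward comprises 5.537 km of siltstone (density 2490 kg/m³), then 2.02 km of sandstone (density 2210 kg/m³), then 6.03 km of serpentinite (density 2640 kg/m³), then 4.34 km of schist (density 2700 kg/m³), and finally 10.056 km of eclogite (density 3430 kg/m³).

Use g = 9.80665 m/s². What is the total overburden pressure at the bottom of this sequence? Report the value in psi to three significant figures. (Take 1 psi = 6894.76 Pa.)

114000 psi

siltstone: 2490 kg/m³ × 9.80665 m/s² × 5537 m = 1.352×10^8 Pa = 19610 psi
sandstone: 2210 kg/m³ × 9.80665 m/s² × 2020 m = 4.378×10^7 Pa = 6350 psi
serpentinite: 2640 kg/m³ × 9.80665 m/s² × 6030 m = 1.561×10^8 Pa = 22642 psi
schist: 2700 kg/m³ × 9.80665 m/s² × 4340 m = 1.149×10^8 Pa = 16667 psi
eclogite: 3430 kg/m³ × 9.80665 m/s² × 10056 m = 3.383×10^8 Pa = 49059 psi
Total = 19610 + 6350 + 22642 + 16667 + 49059 = 1.1433×10^5 psi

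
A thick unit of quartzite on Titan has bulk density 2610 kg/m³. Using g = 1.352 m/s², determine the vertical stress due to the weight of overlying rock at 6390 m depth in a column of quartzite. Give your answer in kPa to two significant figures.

23000 kPa

quartzite: 2610 kg/m³ × 1.352 m/s² × 6390 m = 2.255×10^7 Pa = 22549 kPa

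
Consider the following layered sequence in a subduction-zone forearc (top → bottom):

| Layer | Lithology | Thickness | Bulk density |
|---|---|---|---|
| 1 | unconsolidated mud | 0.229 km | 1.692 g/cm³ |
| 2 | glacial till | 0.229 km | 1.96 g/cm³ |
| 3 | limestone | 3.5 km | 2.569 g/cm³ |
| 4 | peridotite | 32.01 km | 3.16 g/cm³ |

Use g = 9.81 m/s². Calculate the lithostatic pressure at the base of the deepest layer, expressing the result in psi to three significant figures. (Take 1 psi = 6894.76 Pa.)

unconsolidated mud: 1692 kg/m³ × 9.81 m/s² × 229 m = 3.801×10^6 Pa = 551.3 psi
glacial till: 1960 kg/m³ × 9.81 m/s² × 229 m = 4.403×10^6 Pa = 638.6 psi
limestone: 2569 kg/m³ × 9.81 m/s² × 3500 m = 8.821×10^7 Pa = 12793 psi
peridotite: 3160 kg/m³ × 9.81 m/s² × 32010 m = 9.923×10^8 Pa = 1.439×10^5 psi
Total = 551.3 + 638.6 + 12793 + 1.439×10^5 = 1.5790×10^5 psi

158000 psi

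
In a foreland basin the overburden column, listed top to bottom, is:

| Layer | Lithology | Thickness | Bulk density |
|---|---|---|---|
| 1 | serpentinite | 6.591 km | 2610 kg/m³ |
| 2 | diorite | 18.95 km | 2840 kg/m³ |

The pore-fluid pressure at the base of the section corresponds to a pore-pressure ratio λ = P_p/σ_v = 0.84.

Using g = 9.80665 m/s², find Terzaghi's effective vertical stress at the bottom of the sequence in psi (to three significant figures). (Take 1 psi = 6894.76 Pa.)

16200 psi

Overburden (lithostatic) stress σ_v:
serpentinite: 2610 kg/m³ × 9.80665 m/s² × 6591 m = 1.687×10^8 Pa = 168.7 MPa
diorite: 2840 kg/m³ × 9.80665 m/s² × 18950 m = 5.278×10^8 Pa = 527.8 MPa
Total = 168.7 + 527.8 = 696.47 MPa
Pore pressure P_p = λ·σ_v = 0.84 × 696.5 MPa = 585.0 MPa
Effective stress σ' = σ_v − P_p = 696.5 − 585.0 = 111.44 MPa = 16162 psi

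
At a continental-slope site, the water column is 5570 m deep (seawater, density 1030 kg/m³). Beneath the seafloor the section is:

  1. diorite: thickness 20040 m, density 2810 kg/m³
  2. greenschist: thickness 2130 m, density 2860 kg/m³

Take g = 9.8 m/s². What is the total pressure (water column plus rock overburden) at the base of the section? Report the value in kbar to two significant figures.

seawater: 1030 kg/m³ × 9.8 m/s² × 5570 m = 5.622×10^7 Pa = 0.5622 kbar
diorite: 2810 kg/m³ × 9.8 m/s² × 20040 m = 5.519×10^8 Pa = 5.519 kbar
greenschist: 2860 kg/m³ × 9.8 m/s² × 2130 m = 5.970×10^7 Pa = 0.5970 kbar
Total = 0.5622 + 5.519 + 0.5970 = 6.6778 kbar

6.7 kbar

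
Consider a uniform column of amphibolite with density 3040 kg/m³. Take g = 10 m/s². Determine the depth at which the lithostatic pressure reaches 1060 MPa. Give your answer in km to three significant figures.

h = P/(ρg) = 1060 MPa / (3040 kg/m³ × 10 m/s²) = 1.060×10^9 Pa / 30400 Pa/m = 34868 m
= 34.868 km

34.9 km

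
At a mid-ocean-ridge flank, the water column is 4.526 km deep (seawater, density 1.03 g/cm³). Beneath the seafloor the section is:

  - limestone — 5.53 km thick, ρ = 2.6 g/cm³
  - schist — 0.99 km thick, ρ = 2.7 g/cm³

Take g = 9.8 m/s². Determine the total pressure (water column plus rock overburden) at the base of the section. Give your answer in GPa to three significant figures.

0.213 GPa

seawater: 1030 kg/m³ × 9.8 m/s² × 4526 m = 4.569×10^7 Pa = 0.04569 GPa
limestone: 2600 kg/m³ × 9.8 m/s² × 5530 m = 1.409×10^8 Pa = 0.1409 GPa
schist: 2700 kg/m³ × 9.8 m/s² × 990 m = 2.620×10^7 Pa = 0.02620 GPa
Total = 0.04569 + 0.1409 + 0.02620 = 0.21279 GPa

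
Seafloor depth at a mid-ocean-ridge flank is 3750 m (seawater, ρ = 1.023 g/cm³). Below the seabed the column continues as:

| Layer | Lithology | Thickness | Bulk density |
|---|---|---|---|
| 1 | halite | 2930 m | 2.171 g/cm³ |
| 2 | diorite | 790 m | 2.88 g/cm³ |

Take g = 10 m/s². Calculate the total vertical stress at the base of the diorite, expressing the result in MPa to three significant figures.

seawater: 1023 kg/m³ × 10 m/s² × 3750 m = 3.836×10^7 Pa = 38.36 MPa
halite: 2171 kg/m³ × 10 m/s² × 2930 m = 6.361×10^7 Pa = 63.61 MPa
diorite: 2880 kg/m³ × 10 m/s² × 790 m = 2.275×10^7 Pa = 22.75 MPa
Total = 38.36 + 63.61 + 22.75 = 124.72 MPa

125 MPa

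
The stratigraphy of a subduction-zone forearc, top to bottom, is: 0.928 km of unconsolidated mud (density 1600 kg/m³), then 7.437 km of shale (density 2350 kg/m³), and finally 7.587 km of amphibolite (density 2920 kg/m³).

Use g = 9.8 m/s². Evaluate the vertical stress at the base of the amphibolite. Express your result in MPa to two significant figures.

unconsolidated mud: 1600 kg/m³ × 9.8 m/s² × 928 m = 1.455×10^7 Pa = 14.55 MPa
shale: 2350 kg/m³ × 9.8 m/s² × 7437 m = 1.713×10^8 Pa = 171.3 MPa
amphibolite: 2920 kg/m³ × 9.8 m/s² × 7587 m = 2.171×10^8 Pa = 217.1 MPa
Total = 14.55 + 171.3 + 217.1 = 402.93 MPa

400 MPa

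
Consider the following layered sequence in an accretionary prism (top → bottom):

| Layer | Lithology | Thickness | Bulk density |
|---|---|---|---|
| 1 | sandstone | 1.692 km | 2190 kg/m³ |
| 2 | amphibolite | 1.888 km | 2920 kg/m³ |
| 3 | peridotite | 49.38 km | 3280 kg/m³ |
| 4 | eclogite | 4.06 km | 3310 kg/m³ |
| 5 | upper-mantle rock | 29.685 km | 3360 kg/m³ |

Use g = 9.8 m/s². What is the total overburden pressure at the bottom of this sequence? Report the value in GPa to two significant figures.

2.8 GPa

sandstone: 2190 kg/m³ × 9.8 m/s² × 1692 m = 3.631×10^7 Pa = 0.03631 GPa
amphibolite: 2920 kg/m³ × 9.8 m/s² × 1888 m = 5.403×10^7 Pa = 0.05403 GPa
peridotite: 3280 kg/m³ × 9.8 m/s² × 49380 m = 1.587×10^9 Pa = 1.587 GPa
eclogite: 3310 kg/m³ × 9.8 m/s² × 4060 m = 1.317×10^8 Pa = 0.1317 GPa
upper-mantle rock: 3360 kg/m³ × 9.8 m/s² × 29685 m = 9.775×10^8 Pa = 0.9775 GPa
Total = 0.03631 + 0.05403 + 1.587 + 0.1317 + 0.9775 = 2.7868 GPa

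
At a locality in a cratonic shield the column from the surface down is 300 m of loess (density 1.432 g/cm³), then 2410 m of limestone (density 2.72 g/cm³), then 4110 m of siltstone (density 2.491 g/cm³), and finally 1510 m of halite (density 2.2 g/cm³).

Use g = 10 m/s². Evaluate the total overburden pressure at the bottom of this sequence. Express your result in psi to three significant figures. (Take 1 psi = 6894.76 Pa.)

29800 psi

loess: 1432 kg/m³ × 10 m/s² × 300 m = 4.296×10^6 Pa = 623.1 psi
limestone: 2720 kg/m³ × 10 m/s² × 2410 m = 6.555×10^7 Pa = 9508 psi
siltstone: 2491 kg/m³ × 10 m/s² × 4110 m = 1.024×10^8 Pa = 14849 psi
halite: 2200 kg/m³ × 10 m/s² × 1510 m = 3.322×10^7 Pa = 4818 psi
Total = 623.1 + 9508 + 14849 + 4818 = 29798 psi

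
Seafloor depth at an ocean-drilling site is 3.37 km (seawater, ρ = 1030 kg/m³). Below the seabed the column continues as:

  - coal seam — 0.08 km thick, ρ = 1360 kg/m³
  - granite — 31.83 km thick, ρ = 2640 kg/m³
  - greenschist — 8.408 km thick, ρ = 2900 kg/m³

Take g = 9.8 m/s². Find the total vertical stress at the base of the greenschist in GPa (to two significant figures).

seawater: 1030 kg/m³ × 9.8 m/s² × 3370 m = 3.402×10^7 Pa = 0.03402 GPa
coal seam: 1360 kg/m³ × 9.8 m/s² × 80 m = 1.066×10^6 Pa = 1.066×10^-3 GPa
granite: 2640 kg/m³ × 9.8 m/s² × 31830 m = 8.235×10^8 Pa = 0.8235 GPa
greenschist: 2900 kg/m³ × 9.8 m/s² × 8408 m = 2.390×10^8 Pa = 0.2390 GPa
Total = 0.03402 + 1.066×10^-3 + 0.8235 + 0.2390 = 1.0975 GPa

1.1 GPa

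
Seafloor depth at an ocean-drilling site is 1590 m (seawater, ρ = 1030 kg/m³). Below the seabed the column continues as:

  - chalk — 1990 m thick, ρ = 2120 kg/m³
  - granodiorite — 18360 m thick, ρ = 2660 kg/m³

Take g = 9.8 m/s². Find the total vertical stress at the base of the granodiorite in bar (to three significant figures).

5360 bar

seawater: 1030 kg/m³ × 9.8 m/s² × 1590 m = 1.605×10^7 Pa = 160.5 bar
chalk: 2120 kg/m³ × 9.8 m/s² × 1990 m = 4.134×10^7 Pa = 413.4 bar
granodiorite: 2660 kg/m³ × 9.8 m/s² × 18360 m = 4.786×10^8 Pa = 4786 bar
Total = 160.5 + 413.4 + 4786 = 5360.0 bar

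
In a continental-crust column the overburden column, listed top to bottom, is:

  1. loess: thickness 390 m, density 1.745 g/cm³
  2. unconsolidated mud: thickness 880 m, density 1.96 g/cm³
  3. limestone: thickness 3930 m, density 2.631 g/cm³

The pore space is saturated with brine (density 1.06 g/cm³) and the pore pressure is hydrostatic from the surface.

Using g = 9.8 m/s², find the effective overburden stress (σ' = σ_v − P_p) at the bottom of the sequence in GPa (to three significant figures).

Overburden (lithostatic) stress σ_v:
loess: 1745 kg/m³ × 9.8 m/s² × 390 m = 6.669×10^6 Pa = 6.669 MPa
unconsolidated mud: 1960 kg/m³ × 9.8 m/s² × 880 m = 1.690×10^7 Pa = 16.90 MPa
limestone: 2631 kg/m³ × 9.8 m/s² × 3930 m = 1.013×10^8 Pa = 101.3 MPa
Total = 6.669 + 16.90 + 101.3 = 124.90 MPa
Pore pressure P_p = 1060 kg/m³ × 9.8 m/s² × 5200 m = 5.402×10^7 Pa = 54.02 MPa
Effective stress σ' = σ_v − P_p = 124.9 − 54.02 = 70.885 MPa = 0.070885 GPa

0.0709 GPa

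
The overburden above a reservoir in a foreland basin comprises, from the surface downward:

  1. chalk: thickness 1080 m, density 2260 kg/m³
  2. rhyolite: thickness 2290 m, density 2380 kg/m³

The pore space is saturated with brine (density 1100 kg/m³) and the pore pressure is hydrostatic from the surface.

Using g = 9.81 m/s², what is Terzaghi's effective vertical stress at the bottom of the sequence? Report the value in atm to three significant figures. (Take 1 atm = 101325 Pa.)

405 atm

Overburden (lithostatic) stress σ_v:
chalk: 2260 kg/m³ × 9.81 m/s² × 1080 m = 2.394×10^7 Pa = 23.94 MPa
rhyolite: 2380 kg/m³ × 9.81 m/s² × 2290 m = 5.347×10^7 Pa = 53.47 MPa
Total = 23.94 + 53.47 = 77.411 MPa
Pore pressure P_p = 1100 kg/m³ × 9.81 m/s² × 3370 m = 3.637×10^7 Pa = 36.37 MPa
Effective stress σ' = σ_v − P_p = 77.41 − 36.37 = 41.045 MPa = 405.08 atm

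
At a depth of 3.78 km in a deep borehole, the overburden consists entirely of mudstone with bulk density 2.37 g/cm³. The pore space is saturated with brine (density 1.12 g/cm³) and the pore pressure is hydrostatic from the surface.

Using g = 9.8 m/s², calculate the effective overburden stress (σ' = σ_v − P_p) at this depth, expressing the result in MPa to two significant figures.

Overburden (lithostatic) stress σ_v:
mudstone: 2370 kg/m³ × 9.8 m/s² × 3780 m = 8.779×10^7 Pa = 87.79 MPa
Pore pressure P_p = 1120 kg/m³ × 9.8 m/s² × 3780 m = 4.149×10^7 Pa = 41.49 MPa
Effective stress σ' = σ_v − P_p = 87.79 − 41.49 = 46.305 MPa

46 MPa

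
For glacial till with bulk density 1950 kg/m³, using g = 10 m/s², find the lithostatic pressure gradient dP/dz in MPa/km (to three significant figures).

dP/dz = ρg = 1950 kg/m³ × 10 m/s² = 19500 Pa/m
= 19500 Pa/m × (1 MPa/km / 1000.0 Pa/m) = 19.500 MPa/km

19.5 MPa/km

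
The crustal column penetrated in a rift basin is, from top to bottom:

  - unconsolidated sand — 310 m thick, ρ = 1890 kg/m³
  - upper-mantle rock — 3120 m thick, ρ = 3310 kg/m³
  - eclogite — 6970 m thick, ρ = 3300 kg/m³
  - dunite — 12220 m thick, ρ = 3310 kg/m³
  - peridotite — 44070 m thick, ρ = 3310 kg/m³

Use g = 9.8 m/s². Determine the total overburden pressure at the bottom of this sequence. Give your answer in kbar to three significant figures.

21.6 kbar

unconsolidated sand: 1890 kg/m³ × 9.8 m/s² × 310 m = 5.742×10^6 Pa = 0.05742 kbar
upper-mantle rock: 3310 kg/m³ × 9.8 m/s² × 3120 m = 1.012×10^8 Pa = 1.012 kbar
eclogite: 3300 kg/m³ × 9.8 m/s² × 6970 m = 2.254×10^8 Pa = 2.254 kbar
dunite: 3310 kg/m³ × 9.8 m/s² × 12220 m = 3.964×10^8 Pa = 3.964 kbar
peridotite: 3310 kg/m³ × 9.8 m/s² × 44070 m = 1.430×10^9 Pa = 14.30 kbar
Total = 0.05742 + 1.012 + 2.254 + 3.964 + 14.30 = 21.583 kbar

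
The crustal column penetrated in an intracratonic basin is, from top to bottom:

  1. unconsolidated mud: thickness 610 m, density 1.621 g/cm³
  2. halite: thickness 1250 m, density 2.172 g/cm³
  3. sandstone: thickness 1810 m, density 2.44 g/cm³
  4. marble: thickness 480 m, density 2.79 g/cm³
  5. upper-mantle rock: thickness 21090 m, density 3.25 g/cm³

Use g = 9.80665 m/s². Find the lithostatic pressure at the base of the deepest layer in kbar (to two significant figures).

unconsolidated mud: 1621 kg/m³ × 9.80665 m/s² × 610 m = 9.697×10^6 Pa = 0.09697 kbar
halite: 2172 kg/m³ × 9.80665 m/s² × 1250 m = 2.663×10^7 Pa = 0.2663 kbar
sandstone: 2440 kg/m³ × 9.80665 m/s² × 1810 m = 4.331×10^7 Pa = 0.4331 kbar
marble: 2790 kg/m³ × 9.80665 m/s² × 480 m = 1.313×10^7 Pa = 0.1313 kbar
upper-mantle rock: 3250 kg/m³ × 9.80665 m/s² × 21090 m = 6.722×10^8 Pa = 6.722 kbar
Total = 0.09697 + 0.2663 + 0.4331 + 0.1313 + 6.722 = 7.6494 kbar

7.6 kbar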